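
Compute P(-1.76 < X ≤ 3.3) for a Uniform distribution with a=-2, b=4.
0.843333

We have X ~ Uniform(a=-2, b=4).

To find P(-1.76 < X ≤ 3.3), we use:
P(-1.76 < X ≤ 3.3) = P(X ≤ 3.3) - P(X ≤ -1.76)
                 = F(3.3) - F(-1.76)
                 = 0.883333 - 0.040000
                 = 0.843333

So there's approximately a 84.3% chance that X falls in this range.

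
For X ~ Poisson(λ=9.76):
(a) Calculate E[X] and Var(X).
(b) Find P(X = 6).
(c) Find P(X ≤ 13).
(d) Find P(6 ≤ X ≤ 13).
(a) E[X] = 9.7600, Var(X) = 9.7600
(b) P(X = 6) = 0.069287
(c) P(X ≤ 13) = 0.881326
(d) P(6 ≤ X ≤ 13) = 0.804598

We have X ~ Poisson(λ=9.76).

(a) Moments:
E[X] = 9.7600
Var(X) = 9.7600
σ = √Var(X) = 3.1241

(b) Point probability using PMF:
P(X = 6) = 0.069287

(c) Cumulative probability using CDF:
P(X ≤ 13) = F(13) = 0.881326

(d) Range probability:
P(6 ≤ X ≤ 13) = P(X ≤ 13) - P(X ≤ 5)
                   = F(13) - F(5)
                   = 0.881326 - 0.076728
                   = 0.804598

This means approximately 80.5% of outcomes fall in the interval [6, 13].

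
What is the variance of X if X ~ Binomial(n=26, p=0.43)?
6.3726

We have X ~ Binomial(n=26, p=0.43).

For a Binomial distribution with n=26, p=0.43:
Var(X) = 6.3726

The variance measures the spread of the distribution around the mean.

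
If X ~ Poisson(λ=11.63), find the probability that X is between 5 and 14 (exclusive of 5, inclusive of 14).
0.778824

We have X ~ Poisson(λ=11.63).

To find P(5 < X ≤ 14), we use:
P(5 < X ≤ 14) = P(X ≤ 14) - P(X ≤ 5)
                 = F(14) - F(5)
                 = 0.804422 - 0.025598
                 = 0.778824

So there's approximately a 77.9% chance that X falls in this range.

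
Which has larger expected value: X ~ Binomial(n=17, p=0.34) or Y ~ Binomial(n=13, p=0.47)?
Y has larger mean (6.1100 > 5.7800)

Compute the expected value for each distribution:

X ~ Binomial(n=17, p=0.34):
E[X] = 5.7800

Y ~ Binomial(n=13, p=0.47):
E[Y] = 6.1100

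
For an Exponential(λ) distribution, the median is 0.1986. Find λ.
λ = 3.4902

For X ~ Exponential(λ), the CDF is F(x) = 1 - e^(-λx).
The median m satisfies F(m) = 0.5:
1 - e^(-λm) = 0.5
e^(-λm) = 0.5
λm = ln(2)
m = ln(2) / λ

Given m = 0.1986:
λ = ln(2) / 0.1986 = 0.693147 / 0.1986 = 3.4902

Verification: ln(2) / 3.4902 = 0.1986 ✓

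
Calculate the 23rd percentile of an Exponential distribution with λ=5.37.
0.0487

We have X ~ Exponential(λ=5.37).

We want to find x such that P(X ≤ x) = 0.23.

This is the 23rd percentile, which means 23% of values fall below this point.

Using the inverse CDF (quantile function):
x = F⁻¹(0.23) = 0.0487

Verification: P(X ≤ 0.0487) = 0.23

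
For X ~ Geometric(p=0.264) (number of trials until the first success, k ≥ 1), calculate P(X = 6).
0.057016

We have X ~ Geometric(p=0.264) (number of trials until the first success, k ≥ 1).

For a Geometric distribution, the PMF gives us the probability of each outcome.

Using the PMF formula:
P(X = 6) = 0.057016

Rounded to 4 decimal places: 0.0570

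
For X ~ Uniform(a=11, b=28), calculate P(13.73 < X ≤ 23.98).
0.602941

We have X ~ Uniform(a=11, b=28).

To find P(13.73 < X ≤ 23.98), we use:
P(13.73 < X ≤ 23.98) = P(X ≤ 23.98) - P(X ≤ 13.73)
                 = F(23.98) - F(13.73)
                 = 0.763529 - 0.160588
                 = 0.602941

So there's approximately a 60.3% chance that X falls in this range.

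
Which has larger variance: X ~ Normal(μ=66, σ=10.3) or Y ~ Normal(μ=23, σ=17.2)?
Y has larger variance (295.8400 > 106.0900)

Compute the variance for each distribution:

X ~ Normal(μ=66, σ=10.3):
Var(X) = 106.0900

Y ~ Normal(μ=23, σ=17.2):
Var(Y) = 295.8400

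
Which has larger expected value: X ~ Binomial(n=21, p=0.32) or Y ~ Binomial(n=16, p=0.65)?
Y has larger mean (10.4000 > 6.7200)

Compute the expected value for each distribution:

X ~ Binomial(n=21, p=0.32):
E[X] = 6.7200

Y ~ Binomial(n=16, p=0.65):
E[Y] = 10.4000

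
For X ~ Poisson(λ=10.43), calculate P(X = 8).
0.102580

We have X ~ Poisson(λ=10.43).

For a Poisson distribution, the PMF gives us the probability of each outcome.

Using the PMF formula:
P(X = 8) = 0.102580

Rounded to 4 decimal places: 0.1026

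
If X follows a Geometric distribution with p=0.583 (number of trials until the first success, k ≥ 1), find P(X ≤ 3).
0.927488

We have X ~ Geometric(p=0.583) (number of trials until the first success, k ≥ 1).

The CDF gives us P(X ≤ k).

Using the CDF:
P(X ≤ 3) = 0.927488

This means there's approximately a 92.7% chance that X is at most 3.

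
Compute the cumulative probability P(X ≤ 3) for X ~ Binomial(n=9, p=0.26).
0.815097

We have X ~ Binomial(n=9, p=0.26).

The CDF gives us P(X ≤ k).

Using the CDF:
P(X ≤ 3) = 0.815097

This means there's approximately a 81.5% chance that X is at most 3.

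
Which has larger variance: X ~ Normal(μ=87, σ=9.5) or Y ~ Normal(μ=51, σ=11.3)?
Y has larger variance (127.6900 > 90.2500)

Compute the variance for each distribution:

X ~ Normal(μ=87, σ=9.5):
Var(X) = 90.2500

Y ~ Normal(μ=51, σ=11.3):
Var(Y) = 127.6900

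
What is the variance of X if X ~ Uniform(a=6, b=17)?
10.0833

We have X ~ Uniform(a=6, b=17).

For a Uniform distribution with a=6, b=17:
Var(X) = 10.0833

The variance measures the spread of the distribution around the mean.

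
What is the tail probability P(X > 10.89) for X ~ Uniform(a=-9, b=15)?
0.171250

We have X ~ Uniform(a=-9, b=15).

P(X > 10.89) = 1 - P(X ≤ 10.89)
                = 1 - F(10.89)
                = 1 - 0.828750
                = 0.171250

So there's approximately a 17.1% chance that X exceeds 10.89.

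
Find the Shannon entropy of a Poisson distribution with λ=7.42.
2.4088 nats

We have X ~ Poisson(λ=7.42).

The Shannon entropy measures the uncertainty or information content of the distribution.

For a Poisson distribution with λ=7.42:
H(X) = 2.4088 nats

(In bits, this would be 3.4752 bits.)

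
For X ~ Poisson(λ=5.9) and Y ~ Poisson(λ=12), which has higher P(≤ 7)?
X has higher probability (P(X ≤ 7) = 0.7576 > P(Y ≤ 7) = 0.0895)

Compute P(≤ 7) for each distribution:

X ~ Poisson(λ=5.9):
P(X ≤ 7) = 0.7576

Y ~ Poisson(λ=12):
P(Y ≤ 7) = 0.0895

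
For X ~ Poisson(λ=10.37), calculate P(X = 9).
0.119843

We have X ~ Poisson(λ=10.37).

For a Poisson distribution, the PMF gives us the probability of each outcome.

Using the PMF formula:
P(X = 9) = 0.119843

Rounded to 4 decimal places: 0.1198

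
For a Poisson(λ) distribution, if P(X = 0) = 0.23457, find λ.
λ = 1.4500

For a Poisson(λ) distribution, the PMF at 0 is:
P(X = 0) = λ^0 e^(-λ) / 0! = e^(-λ)

Given P(X = 0) = 0.23457:
e^(-λ) = 0.23457
-λ = ln(0.23457)
λ = -ln(0.23457) = 1.4500

Verification: e^(-1.4500) = 0.23457 ✓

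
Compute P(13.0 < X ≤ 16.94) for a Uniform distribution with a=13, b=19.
0.656667

We have X ~ Uniform(a=13, b=19).

To find P(13.0 < X ≤ 16.94), we use:
P(13.0 < X ≤ 16.94) = P(X ≤ 16.94) - P(X ≤ 13.0)
                 = F(16.94) - F(13.0)
                 = 0.656667 - 0.000000
                 = 0.656667

So there's approximately a 65.7% chance that X falls in this range.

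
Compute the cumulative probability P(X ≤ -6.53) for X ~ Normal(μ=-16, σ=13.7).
0.755293

We have X ~ Normal(μ=-16, σ=13.7).

The CDF gives us P(X ≤ k).

Using the CDF:
P(X ≤ -6.53) = 0.755293

This means there's approximately a 75.5% chance that X is at most -6.53.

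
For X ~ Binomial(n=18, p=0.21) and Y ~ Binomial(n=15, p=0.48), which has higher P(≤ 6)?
X has higher probability (P(X ≤ 6) = 0.9355 > P(Y ≤ 6) = 0.3606)

Compute P(≤ 6) for each distribution:

X ~ Binomial(n=18, p=0.21):
P(X ≤ 6) = 0.9355

Y ~ Binomial(n=15, p=0.48):
P(Y ≤ 6) = 0.3606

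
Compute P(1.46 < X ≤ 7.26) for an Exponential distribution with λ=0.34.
0.523998

We have X ~ Exponential(λ=0.34).

To find P(1.46 < X ≤ 7.26), we use:
P(1.46 < X ≤ 7.26) = P(X ≤ 7.26) - P(X ≤ 1.46)
                 = F(7.26) - F(1.46)
                 = 0.915280 - 0.391282
                 = 0.523998

So there's approximately a 52.4% chance that X falls in this range.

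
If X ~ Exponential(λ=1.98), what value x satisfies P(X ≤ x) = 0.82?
0.8661

We have X ~ Exponential(λ=1.98).

We want to find x such that P(X ≤ x) = 0.82.

This is the 82nd percentile, which means 82% of values fall below this point.

Using the inverse CDF (quantile function):
x = F⁻¹(0.82) = 0.8661

Verification: P(X ≤ 0.8661) = 0.82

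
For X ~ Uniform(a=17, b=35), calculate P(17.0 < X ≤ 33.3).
0.905556

We have X ~ Uniform(a=17, b=35).

To find P(17.0 < X ≤ 33.3), we use:
P(17.0 < X ≤ 33.3) = P(X ≤ 33.3) - P(X ≤ 17.0)
                 = F(33.3) - F(17.0)
                 = 0.905556 - 0.000000
                 = 0.905556

So there's approximately a 90.6% chance that X falls in this range.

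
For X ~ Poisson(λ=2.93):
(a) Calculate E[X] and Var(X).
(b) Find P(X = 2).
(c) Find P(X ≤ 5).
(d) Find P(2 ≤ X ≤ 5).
(a) E[X] = 2.9300, Var(X) = 2.9300
(b) P(X = 2) = 0.229204
(c) P(X ≤ 5) = 0.922974
(d) P(2 ≤ X ≤ 5) = 0.713124

We have X ~ Poisson(λ=2.93).

(a) Moments:
E[X] = 2.9300
Var(X) = 2.9300
σ = √Var(X) = 1.7117

(b) Point probability using PMF:
P(X = 2) = 0.229204

(c) Cumulative probability using CDF:
P(X ≤ 5) = F(5) = 0.922974

(d) Range probability:
P(2 ≤ X ≤ 5) = P(X ≤ 5) - P(X ≤ 1)
                   = F(5) - F(1)
                   = 0.922974 - 0.209850
                   = 0.713124

This means approximately 71.3% of outcomes fall in the interval [2, 5].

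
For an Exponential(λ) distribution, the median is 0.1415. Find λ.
λ = 4.8986

For X ~ Exponential(λ), the CDF is F(x) = 1 - e^(-λx).
The median m satisfies F(m) = 0.5:
1 - e^(-λm) = 0.5
e^(-λm) = 0.5
λm = ln(2)
m = ln(2) / λ

Given m = 0.1415:
λ = ln(2) / 0.1415 = 0.693147 / 0.1415 = 4.8986

Verification: ln(2) / 4.8986 = 0.1415 ✓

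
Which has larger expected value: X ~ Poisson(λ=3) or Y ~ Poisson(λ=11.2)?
Y has larger mean (11.2000 > 3.0000)

Compute the expected value for each distribution:

X ~ Poisson(λ=3):
E[X] = 3.0000

Y ~ Poisson(λ=11.2):
E[Y] = 11.2000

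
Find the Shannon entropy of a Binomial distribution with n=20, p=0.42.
2.2100 nats

We have X ~ Binomial(n=20, p=0.42).

The Shannon entropy measures the uncertainty or information content of the distribution.

For a Binomial distribution with n=20, p=0.42:
H(X) = 2.2100 nats

(In bits, this would be 3.1883 bits.)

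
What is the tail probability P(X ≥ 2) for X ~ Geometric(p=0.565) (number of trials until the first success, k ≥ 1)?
0.435000

We have X ~ Geometric(p=0.565) (number of trials until the first success, k ≥ 1).

For discrete distributions, P(X ≥ 2) = 1 - P(X ≤ 1).

P(X ≤ 1) = 0.565000
P(X ≥ 2) = 1 - 0.565000 = 0.435000

So there's approximately a 43.5% chance that X is at least 2.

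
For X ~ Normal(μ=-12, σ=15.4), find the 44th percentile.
-14.3249

We have X ~ Normal(μ=-12, σ=15.4).

We want to find x such that P(X ≤ x) = 0.44.

This is the 44th percentile, which means 44% of values fall below this point.

Using the inverse CDF (quantile function):
x = F⁻¹(0.44) = -14.3249

Verification: P(X ≤ -14.3249) = 0.44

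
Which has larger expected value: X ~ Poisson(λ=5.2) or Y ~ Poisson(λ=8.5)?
Y has larger mean (8.5000 > 5.2000)

Compute the expected value for each distribution:

X ~ Poisson(λ=5.2):
E[X] = 5.2000

Y ~ Poisson(λ=8.5):
E[Y] = 8.5000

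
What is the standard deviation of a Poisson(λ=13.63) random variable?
3.6919

We have X ~ Poisson(λ=13.63).

For a Poisson distribution with λ=13.63:
σ = √Var(X) = 3.6919

The standard deviation is the square root of the variance.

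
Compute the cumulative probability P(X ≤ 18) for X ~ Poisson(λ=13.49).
0.908852

We have X ~ Poisson(λ=13.49).

The CDF gives us P(X ≤ k).

Using the CDF:
P(X ≤ 18) = 0.908852

This means there's approximately a 90.9% chance that X is at most 18.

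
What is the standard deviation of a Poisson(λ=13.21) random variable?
3.6346

We have X ~ Poisson(λ=13.21).

For a Poisson distribution with λ=13.21:
σ = √Var(X) = 3.6346

The standard deviation is the square root of the variance.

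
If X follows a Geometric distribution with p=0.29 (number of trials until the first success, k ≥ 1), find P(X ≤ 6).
0.871900

We have X ~ Geometric(p=0.29) (number of trials until the first success, k ≥ 1).

The CDF gives us P(X ≤ k).

Using the CDF:
P(X ≤ 6) = 0.871900

This means there's approximately a 87.2% chance that X is at most 6.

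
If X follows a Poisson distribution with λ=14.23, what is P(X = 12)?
0.095085

We have X ~ Poisson(λ=14.23).

For a Poisson distribution, the PMF gives us the probability of each outcome.

Using the PMF formula:
P(X = 12) = 0.095085

Rounded to 4 decimal places: 0.0951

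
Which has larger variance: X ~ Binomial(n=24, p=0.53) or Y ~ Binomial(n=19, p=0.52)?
X has larger variance (5.9784 > 4.7424)

Compute the variance for each distribution:

X ~ Binomial(n=24, p=0.53):
Var(X) = 5.9784

Y ~ Binomial(n=19, p=0.52):
Var(Y) = 4.7424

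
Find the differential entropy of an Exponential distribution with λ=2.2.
0.2115 nats

We have X ~ Exponential(λ=2.2).

The differential entropy measures the uncertainty or information content of the distribution.

For an Exponential distribution with λ=2.2:
h(X) = 0.2115 nats

(In bits, this would be 0.3052 bits.)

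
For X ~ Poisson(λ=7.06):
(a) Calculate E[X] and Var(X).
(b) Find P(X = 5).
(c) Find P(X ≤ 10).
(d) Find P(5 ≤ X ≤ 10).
(a) E[X] = 7.0600, Var(X) = 7.0600
(b) P(X = 5) = 0.125523
(c) P(X ≤ 10) = 0.897166
(d) P(5 ≤ X ≤ 10) = 0.729577

We have X ~ Poisson(λ=7.06).

(a) Moments:
E[X] = 7.0600
Var(X) = 7.0600
σ = √Var(X) = 2.6571

(b) Point probability using PMF:
P(X = 5) = 0.125523

(c) Cumulative probability using CDF:
P(X ≤ 10) = F(10) = 0.897166

(d) Range probability:
P(5 ≤ X ≤ 10) = P(X ≤ 10) - P(X ≤ 4)
                   = F(10) - F(4)
                   = 0.897166 - 0.167588
                   = 0.729577

This means approximately 73.0% of outcomes fall in the interval [5, 10].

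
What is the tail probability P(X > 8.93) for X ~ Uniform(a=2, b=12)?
0.307000

We have X ~ Uniform(a=2, b=12).

P(X > 8.93) = 1 - P(X ≤ 8.93)
                = 1 - F(8.93)
                = 1 - 0.693000
                = 0.307000

So there's approximately a 30.7% chance that X exceeds 8.93.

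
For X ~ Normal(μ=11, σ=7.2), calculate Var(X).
51.8400

We have X ~ Normal(μ=11, σ=7.2).

For a Normal distribution with μ=11, σ=7.2:
Var(X) = 51.8400

The variance measures the spread of the distribution around the mean.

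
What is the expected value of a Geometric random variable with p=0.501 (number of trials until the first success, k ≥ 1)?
1.9960

We have X ~ Geometric(p=0.501) (number of trials until the first success, k ≥ 1).

For a Geometric distribution with p=0.501 (number of trials until the first success, k ≥ 1):
E[X] = 1.9960

This is the expected (average) value of X.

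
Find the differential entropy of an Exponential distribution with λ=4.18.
-0.4303 nats

We have X ~ Exponential(λ=4.18).

The differential entropy measures the uncertainty or information content of the distribution.

For an Exponential distribution with λ=4.18:
h(X) = -0.4303 nats

(In bits, this would be -0.6208 bits.)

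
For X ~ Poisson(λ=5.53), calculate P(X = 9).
0.052858

We have X ~ Poisson(λ=5.53).

For a Poisson distribution, the PMF gives us the probability of each outcome.

Using the PMF formula:
P(X = 9) = 0.052858

Rounded to 4 decimal places: 0.0529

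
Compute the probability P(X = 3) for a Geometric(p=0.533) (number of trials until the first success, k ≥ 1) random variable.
0.116241

We have X ~ Geometric(p=0.533) (number of trials until the first success, k ≥ 1).

For a Geometric distribution, the PMF gives us the probability of each outcome.

Using the PMF formula:
P(X = 3) = 0.116241

Rounded to 4 decimal places: 0.1162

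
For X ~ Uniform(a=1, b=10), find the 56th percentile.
6.0400

We have X ~ Uniform(a=1, b=10).

We want to find x such that P(X ≤ x) = 0.56.

This is the 56th percentile, which means 56% of values fall below this point.

Using the inverse CDF (quantile function):
x = F⁻¹(0.56) = 6.0400

Verification: P(X ≤ 6.0400) = 0.56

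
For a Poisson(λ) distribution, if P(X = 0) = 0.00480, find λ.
λ = 5.3391

For a Poisson(λ) distribution, the PMF at 0 is:
P(X = 0) = λ^0 e^(-λ) / 0! = e^(-λ)

Given P(X = 0) = 0.00480:
e^(-λ) = 0.00480
-λ = ln(0.00480)
λ = -ln(0.00480) = 5.3391

Verification: e^(-5.3391) = 0.00480 ✓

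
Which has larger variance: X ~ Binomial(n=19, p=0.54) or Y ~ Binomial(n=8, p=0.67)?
X has larger variance (4.7196 > 1.7688)

Compute the variance for each distribution:

X ~ Binomial(n=19, p=0.54):
Var(X) = 4.7196

Y ~ Binomial(n=8, p=0.67):
Var(Y) = 1.7688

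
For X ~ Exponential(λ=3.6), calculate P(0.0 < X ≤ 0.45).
0.802101

We have X ~ Exponential(λ=3.6).

To find P(0.0 < X ≤ 0.45), we use:
P(0.0 < X ≤ 0.45) = P(X ≤ 0.45) - P(X ≤ 0.0)
                 = F(0.45) - F(0.0)
                 = 0.802101 - 0.000000
                 = 0.802101

So there's approximately a 80.2% chance that X falls in this range.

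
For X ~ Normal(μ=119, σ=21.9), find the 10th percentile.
90.9340

We have X ~ Normal(μ=119, σ=21.9).

We want to find x such that P(X ≤ x) = 0.1.

This is the 10th percentile, which means 10% of values fall below this point.

Using the inverse CDF (quantile function):
x = F⁻¹(0.1) = 90.9340

Verification: P(X ≤ 90.9340) = 0.1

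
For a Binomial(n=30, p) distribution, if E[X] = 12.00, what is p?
p = 0.4

For a Binomial(n, p) distribution:
E[X] = n × p

Given n = 30 and E[X] = 12.00:
12.00 = 30 × p
p = 12.00 / 30 = 0.4

Verification: Binomial(30, 0.4) has E[X] = 12.00 ✓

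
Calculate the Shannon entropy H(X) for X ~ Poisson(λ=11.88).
2.6490 nats

We have X ~ Poisson(λ=11.88).

The Shannon entropy measures the uncertainty or information content of the distribution.

For a Poisson distribution with λ=11.88:
H(X) = 2.6490 nats

(In bits, this would be 3.8217 bits.)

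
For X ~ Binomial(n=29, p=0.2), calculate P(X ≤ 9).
0.950736

We have X ~ Binomial(n=29, p=0.2).

The CDF gives us P(X ≤ k).

Using the CDF:
P(X ≤ 9) = 0.950736

This means there's approximately a 95.1% chance that X is at most 9.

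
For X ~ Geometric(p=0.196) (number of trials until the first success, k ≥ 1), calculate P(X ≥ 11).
0.112865

We have X ~ Geometric(p=0.196) (number of trials until the first success, k ≥ 1).

For discrete distributions, P(X ≥ 11) = 1 - P(X ≤ 10).

P(X ≤ 10) = 0.887135
P(X ≥ 11) = 1 - 0.887135 = 0.112865

So there's approximately a 11.3% chance that X is at least 11.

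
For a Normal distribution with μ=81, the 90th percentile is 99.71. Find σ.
σ = 14.5995

For X ~ Normal(μ, σ), the p-th percentile satisfies x = μ + z_p × σ,
where z_p = Φ⁻¹(p) is the standard normal quantile.

Step 1: z_{0.9} = Φ⁻¹(0.9) = 1.2816

Step 2: Solve for σ:
99.71 = 81 + 1.2816 × σ
σ = (99.71 - 81) / 1.2816
σ = 18.71 / 1.2816
σ = 14.5995

Verification: μ + z × σ = 81 + 1.2816 × 14.5995 = 99.71 ✓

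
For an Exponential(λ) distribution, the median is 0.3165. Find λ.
λ = 2.1900

For X ~ Exponential(λ), the CDF is F(x) = 1 - e^(-λx).
The median m satisfies F(m) = 0.5:
1 - e^(-λm) = 0.5
e^(-λm) = 0.5
λm = ln(2)
m = ln(2) / λ

Given m = 0.3165:
λ = ln(2) / 0.3165 = 0.693147 / 0.3165 = 2.1900

Verification: ln(2) / 2.1900 = 0.3165 ✓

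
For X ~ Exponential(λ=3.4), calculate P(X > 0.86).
0.053718

We have X ~ Exponential(λ=3.4).

P(X > 0.86) = 1 - P(X ≤ 0.86)
                = 1 - F(0.86)
                = 1 - 0.946282
                = 0.053718

So there's approximately a 5.4% chance that X exceeds 0.86.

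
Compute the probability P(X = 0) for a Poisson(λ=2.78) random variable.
0.062039

We have X ~ Poisson(λ=2.78).

For a Poisson distribution, the PMF gives us the probability of each outcome.

Using the PMF formula:
P(X = 0) = 0.062039

Rounded to 4 decimal places: 0.0620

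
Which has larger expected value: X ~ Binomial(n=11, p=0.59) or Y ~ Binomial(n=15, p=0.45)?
Y has larger mean (6.7500 > 6.4900)

Compute the expected value for each distribution:

X ~ Binomial(n=11, p=0.59):
E[X] = 6.4900

Y ~ Binomial(n=15, p=0.45):
E[Y] = 6.7500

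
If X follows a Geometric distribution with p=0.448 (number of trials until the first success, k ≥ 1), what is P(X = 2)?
0.247296

We have X ~ Geometric(p=0.448) (number of trials until the first success, k ≥ 1).

For a Geometric distribution, the PMF gives us the probability of each outcome.

Using the PMF formula:
P(X = 2) = 0.247296

Rounded to 4 decimal places: 0.2473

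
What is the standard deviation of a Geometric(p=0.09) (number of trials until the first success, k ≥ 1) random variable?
10.5993

We have X ~ Geometric(p=0.09) (number of trials until the first success, k ≥ 1).

For a Geometric distribution with p=0.09 (number of trials until the first success, k ≥ 1):
σ = √Var(X) = 10.5993

The standard deviation is the square root of the variance.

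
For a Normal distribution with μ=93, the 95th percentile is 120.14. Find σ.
σ = 16.4999

For X ~ Normal(μ, σ), the p-th percentile satisfies x = μ + z_p × σ,
where z_p = Φ⁻¹(p) is the standard normal quantile.

Step 1: z_{0.95} = Φ⁻¹(0.95) = 1.6449

Step 2: Solve for σ:
120.14 = 93 + 1.6449 × σ
σ = (120.14 - 93) / 1.6449
σ = 27.14 / 1.6449
σ = 16.4999

Verification: μ + z × σ = 93 + 1.6449 × 16.4999 = 120.14 ✓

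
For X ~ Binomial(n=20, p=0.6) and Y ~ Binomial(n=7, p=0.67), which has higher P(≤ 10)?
Y has higher probability (P(Y ≤ 10) = 1.0000 > P(X ≤ 10) = 0.2447)

Compute P(≤ 10) for each distribution:

X ~ Binomial(n=20, p=0.6):
P(X ≤ 10) = 0.2447

Y ~ Binomial(n=7, p=0.67):
P(Y ≤ 10) = 1.0000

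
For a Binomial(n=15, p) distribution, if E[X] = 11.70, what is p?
p = 0.78

For a Binomial(n, p) distribution:
E[X] = n × p

Given n = 15 and E[X] = 11.70:
11.70 = 15 × p
p = 11.70 / 15 = 0.78

Verification: Binomial(15, 0.78) has E[X] = 11.70 ✓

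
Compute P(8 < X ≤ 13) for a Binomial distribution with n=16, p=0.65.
0.795505

We have X ~ Binomial(n=16, p=0.65).

To find P(8 < X ≤ 13), we use:
P(8 < X ≤ 13) = P(X ≤ 13) - P(X ≤ 8)
                 = F(13) - F(8)
                 = 0.954910 - 0.159405
                 = 0.795505

So there's approximately a 79.6% chance that X falls in this range.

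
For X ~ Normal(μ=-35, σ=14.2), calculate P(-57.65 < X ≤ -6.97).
0.920458

We have X ~ Normal(μ=-35, σ=14.2).

To find P(-57.65 < X ≤ -6.97), we use:
P(-57.65 < X ≤ -6.97) = P(X ≤ -6.97) - P(X ≤ -57.65)
                 = F(-6.97) - F(-57.65)
                 = 0.975806 - 0.055348
                 = 0.920458

So there's approximately a 92.0% chance that X falls in this range.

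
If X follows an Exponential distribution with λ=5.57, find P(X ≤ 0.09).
0.394257

We have X ~ Exponential(λ=5.57).

The CDF gives us P(X ≤ k).

Using the CDF:
P(X ≤ 0.09) = 0.394257

This means there's approximately a 39.4% chance that X is at most 0.09.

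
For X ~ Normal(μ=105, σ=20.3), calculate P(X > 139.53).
0.044473

We have X ~ Normal(μ=105, σ=20.3).

P(X > 139.53) = 1 - P(X ≤ 139.53)
                = 1 - F(139.53)
                = 1 - 0.955527
                = 0.044473

So there's approximately a 4.4% chance that X exceeds 139.53.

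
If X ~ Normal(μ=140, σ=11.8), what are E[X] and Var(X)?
E[X] = 140.0000, Var(X) = 139.2400

We have X ~ Normal(μ=140, σ=11.8).

For a Normal distribution with μ=140, σ=11.8:

Expected value:
E[X] = 140.0000

Variance:
Var(X) = 139.2400

Standard deviation:
σ = √Var(X) = 11.8000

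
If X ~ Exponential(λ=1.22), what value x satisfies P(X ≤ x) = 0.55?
0.6545

We have X ~ Exponential(λ=1.22).

We want to find x such that P(X ≤ x) = 0.55.

This is the 55th percentile, which means 55% of values fall below this point.

Using the inverse CDF (quantile function):
x = F⁻¹(0.55) = 0.6545

Verification: P(X ≤ 0.6545) = 0.55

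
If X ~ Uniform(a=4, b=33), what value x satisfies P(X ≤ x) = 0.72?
24.8800

We have X ~ Uniform(a=4, b=33).

We want to find x such that P(X ≤ x) = 0.72.

This is the 72nd percentile, which means 72% of values fall below this point.

Using the inverse CDF (quantile function):
x = F⁻¹(0.72) = 24.8800

Verification: P(X ≤ 24.8800) = 0.72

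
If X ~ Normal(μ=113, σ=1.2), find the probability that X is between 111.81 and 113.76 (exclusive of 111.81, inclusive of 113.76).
0.576062

We have X ~ Normal(μ=113, σ=1.2).

To find P(111.81 < X ≤ 113.76), we use:
P(111.81 < X ≤ 113.76) = P(X ≤ 113.76) - P(X ≤ 111.81)
                 = F(113.76) - F(111.81)
                 = 0.736742 - 0.160680
                 = 0.576062

So there's approximately a 57.6% chance that X falls in this range.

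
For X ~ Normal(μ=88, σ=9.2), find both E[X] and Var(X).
E[X] = 88.0000, Var(X) = 84.6400

We have X ~ Normal(μ=88, σ=9.2).

For a Normal distribution with μ=88, σ=9.2:

Expected value:
E[X] = 88.0000

Variance:
Var(X) = 84.6400

Standard deviation:
σ = √Var(X) = 9.2000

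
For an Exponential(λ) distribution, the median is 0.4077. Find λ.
λ = 1.7001

For X ~ Exponential(λ), the CDF is F(x) = 1 - e^(-λx).
The median m satisfies F(m) = 0.5:
1 - e^(-λm) = 0.5
e^(-λm) = 0.5
λm = ln(2)
m = ln(2) / λ

Given m = 0.4077:
λ = ln(2) / 0.4077 = 0.693147 / 0.4077 = 1.7001

Verification: ln(2) / 1.7001 = 0.4077 ✓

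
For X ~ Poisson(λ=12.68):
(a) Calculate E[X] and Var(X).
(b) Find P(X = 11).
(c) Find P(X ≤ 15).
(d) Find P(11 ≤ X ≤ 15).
(a) E[X] = 12.6800, Var(X) = 12.6800
(b) P(X = 11) = 0.106243
(c) P(X ≤ 15) = 0.791192
(d) P(11 ≤ X ≤ 15) = 0.511021

We have X ~ Poisson(λ=12.68).

(a) Moments:
E[X] = 12.6800
Var(X) = 12.6800
σ = √Var(X) = 3.5609

(b) Point probability using PMF:
P(X = 11) = 0.106243

(c) Cumulative probability using CDF:
P(X ≤ 15) = F(15) = 0.791192

(d) Range probability:
P(11 ≤ X ≤ 15) = P(X ≤ 15) - P(X ≤ 10)
                   = F(15) - F(10)
                   = 0.791192 - 0.280171
                   = 0.511021

This means approximately 51.1% of outcomes fall in the interval [11, 15].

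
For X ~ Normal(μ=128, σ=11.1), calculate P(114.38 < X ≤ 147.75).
0.852497

We have X ~ Normal(μ=128, σ=11.1).

To find P(114.38 < X ≤ 147.75), we use:
P(114.38 < X ≤ 147.75) = P(X ≤ 147.75) - P(X ≤ 114.38)
                 = F(147.75) - F(114.38)
                 = 0.962403 - 0.109906
                 = 0.852497

So there's approximately a 85.2% chance that X falls in this range.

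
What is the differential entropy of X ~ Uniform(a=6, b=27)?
3.0445 nats

We have X ~ Uniform(a=6, b=27).

The differential entropy measures the uncertainty or information content of the distribution.

For a Uniform distribution with a=6, b=27:
h(X) = 3.0445 nats

(In bits, this would be 4.3923 bits.)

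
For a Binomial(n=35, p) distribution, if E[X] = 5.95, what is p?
p = 0.17

For a Binomial(n, p) distribution:
E[X] = n × p

Given n = 35 and E[X] = 5.95:
5.95 = 35 × p
p = 5.95 / 35 = 0.17

Verification: Binomial(35, 0.17) has E[X] = 5.95 ✓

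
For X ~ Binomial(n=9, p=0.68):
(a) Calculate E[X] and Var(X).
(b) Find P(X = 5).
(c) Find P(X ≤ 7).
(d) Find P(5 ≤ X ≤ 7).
(a) E[X] = 6.1200, Var(X) = 1.9584
(b) P(X = 5) = 0.192095
(c) P(X ≤ 7) = 0.837250
(d) P(5 ≤ X ≤ 7) = 0.712065

We have X ~ Binomial(n=9, p=0.68).

(a) Moments:
E[X] = 6.1200
Var(X) = 1.9584
σ = √Var(X) = 1.3994

(b) Point probability using PMF:
P(X = 5) = 0.192095

(c) Cumulative probability using CDF:
P(X ≤ 7) = F(7) = 0.837250

(d) Range probability:
P(5 ≤ X ≤ 7) = P(X ≤ 7) - P(X ≤ 4)
                   = F(7) - F(4)
                   = 0.837250 - 0.125185
                   = 0.712065

This means approximately 71.2% of outcomes fall in the interval [5, 7].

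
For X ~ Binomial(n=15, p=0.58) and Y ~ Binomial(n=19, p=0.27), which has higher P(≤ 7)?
Y has higher probability (P(Y ≤ 7) = 0.8871 > P(X ≤ 7) = 0.2630)

Compute P(≤ 7) for each distribution:

X ~ Binomial(n=15, p=0.58):
P(X ≤ 7) = 0.2630

Y ~ Binomial(n=19, p=0.27):
P(Y ≤ 7) = 0.8871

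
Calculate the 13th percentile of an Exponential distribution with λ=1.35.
0.1032

We have X ~ Exponential(λ=1.35).

We want to find x such that P(X ≤ x) = 0.13.

This is the 13th percentile, which means 13% of values fall below this point.

Using the inverse CDF (quantile function):
x = F⁻¹(0.13) = 0.1032

Verification: P(X ≤ 0.1032) = 0.13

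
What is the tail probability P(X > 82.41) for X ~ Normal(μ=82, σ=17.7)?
0.490760

We have X ~ Normal(μ=82, σ=17.7).

P(X > 82.41) = 1 - P(X ≤ 82.41)
                = 1 - F(82.41)
                = 1 - 0.509240
                = 0.490760

So there's approximately a 49.1% chance that X exceeds 82.41.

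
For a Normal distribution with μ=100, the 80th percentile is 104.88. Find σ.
σ = 5.7983

For X ~ Normal(μ, σ), the p-th percentile satisfies x = μ + z_p × σ,
where z_p = Φ⁻¹(p) is the standard normal quantile.

Step 1: z_{0.8} = Φ⁻¹(0.8) = 0.8416

Step 2: Solve for σ:
104.88 = 100 + 0.8416 × σ
σ = (104.88 - 100) / 0.8416
σ = 4.88 / 0.8416
σ = 5.7983

Verification: μ + z × σ = 100 + 0.8416 × 5.7983 = 104.88 ✓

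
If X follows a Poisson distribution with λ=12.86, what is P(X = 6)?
0.016334

We have X ~ Poisson(λ=12.86).

For a Poisson distribution, the PMF gives us the probability of each outcome.

Using the PMF formula:
P(X = 6) = 0.016334

Rounded to 4 decimal places: 0.0163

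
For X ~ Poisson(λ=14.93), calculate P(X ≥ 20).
0.120915

We have X ~ Poisson(λ=14.93).

For discrete distributions, P(X ≥ 20) = 1 - P(X ≤ 19).

P(X ≤ 19) = 0.879085
P(X ≥ 20) = 1 - 0.879085 = 0.120915

So there's approximately a 12.1% chance that X is at least 20.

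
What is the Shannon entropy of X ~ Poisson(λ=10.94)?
2.6071 nats

We have X ~ Poisson(λ=10.94).

The Shannon entropy measures the uncertainty or information content of the distribution.

For a Poisson distribution with λ=10.94:
H(X) = 2.6071 nats

(In bits, this would be 3.7613 bits.)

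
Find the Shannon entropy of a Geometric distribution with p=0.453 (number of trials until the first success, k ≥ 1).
1.5204 nats

We have X ~ Geometric(p=0.453) (number of trials until the first success, k ≥ 1).

The Shannon entropy measures the uncertainty or information content of the distribution.

For a Geometric distribution with p=0.453 (number of trials until the first success, k ≥ 1):
H(X) = 1.5204 nats

(In bits, this would be 2.1934 bits.)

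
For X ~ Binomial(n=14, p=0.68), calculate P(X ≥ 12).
0.125383

We have X ~ Binomial(n=14, p=0.68).

For discrete distributions, P(X ≥ 12) = 1 - P(X ≤ 11).

P(X ≤ 11) = 0.874617
P(X ≥ 12) = 1 - 0.874617 = 0.125383

So there's approximately a 12.5% chance that X is at least 12.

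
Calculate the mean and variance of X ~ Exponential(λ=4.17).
E[X] = 0.2398, Var(X) = 0.0575

We have X ~ Exponential(λ=4.17).

For an Exponential distribution with λ=4.17:

Expected value:
E[X] = 0.2398

Variance:
Var(X) = 0.0575

Standard deviation:
σ = √Var(X) = 0.2398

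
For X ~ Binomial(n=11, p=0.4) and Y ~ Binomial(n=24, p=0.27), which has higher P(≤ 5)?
X has higher probability (P(X ≤ 5) = 0.7535 > P(Y ≤ 5) = 0.3373)

Compute P(≤ 5) for each distribution:

X ~ Binomial(n=11, p=0.4):
P(X ≤ 5) = 0.7535

Y ~ Binomial(n=24, p=0.27):
P(Y ≤ 5) = 0.3373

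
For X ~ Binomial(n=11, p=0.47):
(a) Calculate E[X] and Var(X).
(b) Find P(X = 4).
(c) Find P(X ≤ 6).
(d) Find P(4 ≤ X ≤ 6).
(a) E[X] = 5.1700, Var(X) = 2.7401
(b) P(X = 4) = 0.189163
(c) P(X ≤ 6) = 0.788987
(d) P(4 ≤ X ≤ 6) = 0.632272

We have X ~ Binomial(n=11, p=0.47).

(a) Moments:
E[X] = 5.1700
Var(X) = 2.7401
σ = √Var(X) = 1.6553

(b) Point probability using PMF:
P(X = 4) = 0.189163

(c) Cumulative probability using CDF:
P(X ≤ 6) = F(6) = 0.788987

(d) Range probability:
P(4 ≤ X ≤ 6) = P(X ≤ 6) - P(X ≤ 3)
                   = F(6) - F(3)
                   = 0.788987 - 0.156715
                   = 0.632272

This means approximately 63.2% of outcomes fall in the interval [4, 6].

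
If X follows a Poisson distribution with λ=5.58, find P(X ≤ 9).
0.941967

We have X ~ Poisson(λ=5.58).

The CDF gives us P(X ≤ k).

Using the CDF:
P(X ≤ 9) = 0.941967

This means there's approximately a 94.2% chance that X is at most 9.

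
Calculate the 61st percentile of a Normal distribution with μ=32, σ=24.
38.7037

We have X ~ Normal(μ=32, σ=24).

We want to find x such that P(X ≤ x) = 0.61.

This is the 61st percentile, which means 61% of values fall below this point.

Using the inverse CDF (quantile function):
x = F⁻¹(0.61) = 38.7037

Verification: P(X ≤ 38.7037) = 0.61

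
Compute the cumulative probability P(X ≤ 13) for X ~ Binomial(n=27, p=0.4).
0.855348

We have X ~ Binomial(n=27, p=0.4).

The CDF gives us P(X ≤ k).

Using the CDF:
P(X ≤ 13) = 0.855348

This means there's approximately a 85.5% chance that X is at most 13.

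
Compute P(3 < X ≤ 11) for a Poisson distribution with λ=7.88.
0.850596

We have X ~ Poisson(λ=7.88).

To find P(3 < X ≤ 11), we use:
P(3 < X ≤ 11) = P(X ≤ 11) - P(X ≤ 3)
                 = F(11) - F(3)
                 = 0.896543 - 0.045947
                 = 0.850596

So there's approximately a 85.1% chance that X falls in this range.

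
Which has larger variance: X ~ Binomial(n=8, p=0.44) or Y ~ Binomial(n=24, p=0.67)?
Y has larger variance (5.3064 > 1.9712)

Compute the variance for each distribution:

X ~ Binomial(n=8, p=0.44):
Var(X) = 1.9712

Y ~ Binomial(n=24, p=0.67):
Var(Y) = 5.3064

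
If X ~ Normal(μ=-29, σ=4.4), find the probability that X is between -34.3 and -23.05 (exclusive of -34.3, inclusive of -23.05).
0.797667

We have X ~ Normal(μ=-29, σ=4.4).

To find P(-34.3 < X ≤ -23.05), we use:
P(-34.3 < X ≤ -23.05) = P(X ≤ -23.05) - P(X ≤ -34.3)
                 = F(-23.05) - F(-34.3)
                 = 0.911856 - 0.114189
                 = 0.797667

So there's approximately a 79.8% chance that X falls in this range.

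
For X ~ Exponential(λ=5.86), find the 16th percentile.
0.0298

We have X ~ Exponential(λ=5.86).

We want to find x such that P(X ≤ x) = 0.16.

This is the 16th percentile, which means 16% of values fall below this point.

Using the inverse CDF (quantile function):
x = F⁻¹(0.16) = 0.0298

Verification: P(X ≤ 0.0298) = 0.16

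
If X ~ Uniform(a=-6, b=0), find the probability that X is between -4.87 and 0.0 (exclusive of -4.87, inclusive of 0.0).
0.811667

We have X ~ Uniform(a=-6, b=0).

To find P(-4.87 < X ≤ 0.0), we use:
P(-4.87 < X ≤ 0.0) = P(X ≤ 0.0) - P(X ≤ -4.87)
                 = F(0.0) - F(-4.87)
                 = 1.000000 - 0.188333
                 = 0.811667

So there's approximately a 81.2% chance that X falls in this range.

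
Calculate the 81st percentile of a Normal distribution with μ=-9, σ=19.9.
8.4701

We have X ~ Normal(μ=-9, σ=19.9).

We want to find x such that P(X ≤ x) = 0.81.

This is the 81st percentile, which means 81% of values fall below this point.

Using the inverse CDF (quantile function):
x = F⁻¹(0.81) = 8.4701

Verification: P(X ≤ 8.4701) = 0.81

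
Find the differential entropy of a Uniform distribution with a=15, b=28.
2.5649 nats

We have X ~ Uniform(a=15, b=28).

The differential entropy measures the uncertainty or information content of the distribution.

For a Uniform distribution with a=15, b=28:
h(X) = 2.5649 nats

(In bits, this would be 3.7004 bits.)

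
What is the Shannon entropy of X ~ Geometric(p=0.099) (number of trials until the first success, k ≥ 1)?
3.2614 nats

We have X ~ Geometric(p=0.099) (number of trials until the first success, k ≥ 1).

The Shannon entropy measures the uncertainty or information content of the distribution.

For a Geometric distribution with p=0.099 (number of trials until the first success, k ≥ 1):
H(X) = 3.2614 nats

(In bits, this would be 4.7052 bits.)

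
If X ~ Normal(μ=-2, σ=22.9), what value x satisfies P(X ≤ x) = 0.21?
-20.4670

We have X ~ Normal(μ=-2, σ=22.9).

We want to find x such that P(X ≤ x) = 0.21.

This is the 21st percentile, which means 21% of values fall below this point.

Using the inverse CDF (quantile function):
x = F⁻¹(0.21) = -20.4670

Verification: P(X ≤ -20.4670) = 0.21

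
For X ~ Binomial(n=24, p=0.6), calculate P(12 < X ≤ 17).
0.691017

We have X ~ Binomial(n=24, p=0.6).

To find P(12 < X ≤ 17), we use:
P(12 < X ≤ 17) = P(X ≤ 17) - P(X ≤ 12)
                 = F(17) - F(12)
                 = 0.904039 - 0.213022
                 = 0.691017

So there's approximately a 69.1% chance that X falls in this range.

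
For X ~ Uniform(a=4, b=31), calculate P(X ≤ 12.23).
0.304815

We have X ~ Uniform(a=4, b=31).

The CDF gives us P(X ≤ k).

Using the CDF:
P(X ≤ 12.23) = 0.304815

This means there's approximately a 30.5% chance that X is at most 12.23.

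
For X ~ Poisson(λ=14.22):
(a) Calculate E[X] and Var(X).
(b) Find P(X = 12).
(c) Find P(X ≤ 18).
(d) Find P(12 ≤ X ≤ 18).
(a) E[X] = 14.2200, Var(X) = 14.2200
(b) P(X = 12) = 0.095234
(c) P(X ≤ 18) = 0.870063
(d) P(12 ≤ X ≤ 18) = 0.628144

We have X ~ Poisson(λ=14.22).

(a) Moments:
E[X] = 14.2200
Var(X) = 14.2200
σ = √Var(X) = 3.7709

(b) Point probability using PMF:
P(X = 12) = 0.095234

(c) Cumulative probability using CDF:
P(X ≤ 18) = F(18) = 0.870063

(d) Range probability:
P(12 ≤ X ≤ 18) = P(X ≤ 18) - P(X ≤ 11)
                   = F(18) - F(11)
                   = 0.870063 - 0.241920
                   = 0.628144

This means approximately 62.8% of outcomes fall in the interval [12, 18].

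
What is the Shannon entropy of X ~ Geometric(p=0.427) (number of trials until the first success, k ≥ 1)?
1.5982 nats

We have X ~ Geometric(p=0.427) (number of trials until the first success, k ≥ 1).

The Shannon entropy measures the uncertainty or information content of the distribution.

For a Geometric distribution with p=0.427 (number of trials until the first success, k ≥ 1):
H(X) = 1.5982 nats

(In bits, this would be 2.3058 bits.)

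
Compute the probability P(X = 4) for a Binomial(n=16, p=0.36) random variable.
0.144358

We have X ~ Binomial(n=16, p=0.36).

For a Binomial distribution, the PMF gives us the probability of each outcome.

Using the PMF formula:
P(X = 4) = 0.144358

Rounded to 4 decimal places: 0.1444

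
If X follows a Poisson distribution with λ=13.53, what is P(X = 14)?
0.105137

We have X ~ Poisson(λ=13.53).

For a Poisson distribution, the PMF gives us the probability of each outcome.

Using the PMF formula:
P(X = 14) = 0.105137

Rounded to 4 decimal places: 0.1051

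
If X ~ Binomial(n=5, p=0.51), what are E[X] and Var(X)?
E[X] = 2.5500, Var(X) = 1.2495

We have X ~ Binomial(n=5, p=0.51).

For a Binomial distribution with n=5, p=0.51:

Expected value:
E[X] = 2.5500

Variance:
Var(X) = 1.2495

Standard deviation:
σ = √Var(X) = 1.1178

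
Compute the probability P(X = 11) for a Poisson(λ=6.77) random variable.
0.039368

We have X ~ Poisson(λ=6.77).

For a Poisson distribution, the PMF gives us the probability of each outcome.

Using the PMF formula:
P(X = 11) = 0.039368

Rounded to 4 decimal places: 0.0394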